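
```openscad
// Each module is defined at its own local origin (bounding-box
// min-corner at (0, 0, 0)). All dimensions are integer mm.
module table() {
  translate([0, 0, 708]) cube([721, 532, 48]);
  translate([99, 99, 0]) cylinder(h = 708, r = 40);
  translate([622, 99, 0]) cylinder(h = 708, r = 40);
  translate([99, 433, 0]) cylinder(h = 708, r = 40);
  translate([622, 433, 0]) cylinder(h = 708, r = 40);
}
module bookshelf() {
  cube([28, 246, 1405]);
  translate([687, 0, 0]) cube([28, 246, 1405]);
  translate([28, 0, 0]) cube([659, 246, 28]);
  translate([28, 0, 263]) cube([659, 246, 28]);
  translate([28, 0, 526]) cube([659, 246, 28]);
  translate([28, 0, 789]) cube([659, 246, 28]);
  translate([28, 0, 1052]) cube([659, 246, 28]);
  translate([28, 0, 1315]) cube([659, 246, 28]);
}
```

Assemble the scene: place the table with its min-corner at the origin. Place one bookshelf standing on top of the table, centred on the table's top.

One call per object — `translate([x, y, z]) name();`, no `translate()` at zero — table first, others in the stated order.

table();
translate([3, 143, 756]) bookshelf();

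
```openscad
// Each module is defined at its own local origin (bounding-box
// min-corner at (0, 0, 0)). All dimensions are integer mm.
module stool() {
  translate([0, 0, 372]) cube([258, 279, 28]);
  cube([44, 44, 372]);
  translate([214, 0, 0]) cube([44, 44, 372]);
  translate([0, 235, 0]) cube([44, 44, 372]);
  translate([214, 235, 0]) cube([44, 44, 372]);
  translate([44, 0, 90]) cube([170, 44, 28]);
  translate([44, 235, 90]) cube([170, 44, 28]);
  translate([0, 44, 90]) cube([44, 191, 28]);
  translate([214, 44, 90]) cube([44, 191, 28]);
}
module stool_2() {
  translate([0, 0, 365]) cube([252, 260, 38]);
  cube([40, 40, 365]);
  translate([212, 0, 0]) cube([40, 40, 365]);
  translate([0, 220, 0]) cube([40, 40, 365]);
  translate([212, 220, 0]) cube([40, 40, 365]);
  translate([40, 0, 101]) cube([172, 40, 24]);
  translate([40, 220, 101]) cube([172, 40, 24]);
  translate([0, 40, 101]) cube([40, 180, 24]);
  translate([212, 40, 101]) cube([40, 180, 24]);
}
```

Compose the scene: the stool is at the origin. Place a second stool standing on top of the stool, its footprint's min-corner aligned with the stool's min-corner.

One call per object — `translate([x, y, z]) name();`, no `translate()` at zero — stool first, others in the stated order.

stool();
translate([0, 0, 400]) stool_2();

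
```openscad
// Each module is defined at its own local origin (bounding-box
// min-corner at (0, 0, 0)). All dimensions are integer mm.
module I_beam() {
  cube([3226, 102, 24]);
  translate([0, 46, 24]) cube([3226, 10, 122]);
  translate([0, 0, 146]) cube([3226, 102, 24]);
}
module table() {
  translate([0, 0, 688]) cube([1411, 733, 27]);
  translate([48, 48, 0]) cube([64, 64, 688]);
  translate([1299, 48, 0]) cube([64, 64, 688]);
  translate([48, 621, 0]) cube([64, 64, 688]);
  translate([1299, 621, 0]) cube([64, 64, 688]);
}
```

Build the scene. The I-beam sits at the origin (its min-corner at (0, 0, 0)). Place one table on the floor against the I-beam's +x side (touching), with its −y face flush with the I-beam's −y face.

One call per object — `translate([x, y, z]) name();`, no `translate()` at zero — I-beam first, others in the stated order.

I_beam();
translate([3226, 0, 0]) table();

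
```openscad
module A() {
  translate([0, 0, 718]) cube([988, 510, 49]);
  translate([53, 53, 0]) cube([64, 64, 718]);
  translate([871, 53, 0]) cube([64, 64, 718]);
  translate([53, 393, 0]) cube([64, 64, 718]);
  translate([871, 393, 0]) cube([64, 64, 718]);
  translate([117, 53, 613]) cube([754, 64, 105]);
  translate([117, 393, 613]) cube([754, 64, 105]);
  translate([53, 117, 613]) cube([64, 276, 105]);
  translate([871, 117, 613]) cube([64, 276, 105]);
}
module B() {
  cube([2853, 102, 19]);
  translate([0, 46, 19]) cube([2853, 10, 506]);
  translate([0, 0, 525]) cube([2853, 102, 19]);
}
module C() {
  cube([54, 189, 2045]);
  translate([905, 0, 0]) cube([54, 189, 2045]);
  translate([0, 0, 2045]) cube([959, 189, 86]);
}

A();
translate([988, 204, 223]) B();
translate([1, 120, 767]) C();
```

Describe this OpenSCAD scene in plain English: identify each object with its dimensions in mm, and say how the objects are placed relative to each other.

A is a rectangular dining table. The top is 988×510×49 mm with its upper surface at z = 767 mm. It stands on four 64×64 mm square legs, each inset 53 mm from the nearest pair of top edges, running from the floor to the underside of the top. Four apron rails, 64 mm thick and 105 mm tall, run between adjacent legs with their top edges flush with the underside of the top and their outer faces flush with the legs' outer faces.

B is an I-beam lying along x, 2853 mm long. Overall section height 544 mm. Two flanges 102 mm wide (y) and 19 mm thick, one on the floor and one at the top; a web 10 mm thick runs between them, centred on the flange width.

C is a door frame. The clear opening is 851 mm wide and 2045 mm high. Two 54 mm wide jambs, 189 mm deep, stand either side of the opening from the floor to the top of the opening. A 86 mm thick head sits across the top of both jambs, spanning the full outside width of the frame.

The I-beam is beside the table with their tops flush at z = 767. The door frame is on top of the table.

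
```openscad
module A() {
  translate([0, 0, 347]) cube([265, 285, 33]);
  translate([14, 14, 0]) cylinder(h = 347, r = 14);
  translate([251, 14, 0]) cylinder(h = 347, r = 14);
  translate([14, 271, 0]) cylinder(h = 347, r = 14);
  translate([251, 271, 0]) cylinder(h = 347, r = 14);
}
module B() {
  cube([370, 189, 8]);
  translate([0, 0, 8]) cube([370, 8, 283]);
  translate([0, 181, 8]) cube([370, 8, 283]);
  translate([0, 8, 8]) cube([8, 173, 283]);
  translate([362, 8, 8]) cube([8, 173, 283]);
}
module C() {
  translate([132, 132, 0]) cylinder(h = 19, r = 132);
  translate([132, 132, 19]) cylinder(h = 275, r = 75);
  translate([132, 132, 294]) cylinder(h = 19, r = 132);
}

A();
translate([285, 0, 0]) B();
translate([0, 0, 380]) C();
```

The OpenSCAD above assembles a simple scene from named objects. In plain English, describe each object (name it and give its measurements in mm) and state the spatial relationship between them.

A is a simple wooden stool: a rectangular seat 265 mm (x) by 285 mm (y), 33 mm thick, top face at z = 380 mm, on four round legs, each 28 mm in diameter. The legs rest on z = 0, each leg's axis is inset half a diameter from the nearest pair of seat edges (so the leg's bounding box is flush with the corner).

B is an open storage box with external size 370×189×291 mm and wall thickness 8 mm (the base is also 8 mm thick). The base covers the whole footprint; the four walls stand on the base, with the y-facing walls full-width and the x-facing walls fitting between their inner faces.

C is a spool: two coaxial disc flanges of radius 132 mm and thickness 19 mm, joined by a core cylinder of radius 75 mm and height 275 mm. The lower flange rests on z = 0 and the three cylinders share a vertical axis.

The open box is on the floor beside the stool on its +x side. The spool is on top of the stool.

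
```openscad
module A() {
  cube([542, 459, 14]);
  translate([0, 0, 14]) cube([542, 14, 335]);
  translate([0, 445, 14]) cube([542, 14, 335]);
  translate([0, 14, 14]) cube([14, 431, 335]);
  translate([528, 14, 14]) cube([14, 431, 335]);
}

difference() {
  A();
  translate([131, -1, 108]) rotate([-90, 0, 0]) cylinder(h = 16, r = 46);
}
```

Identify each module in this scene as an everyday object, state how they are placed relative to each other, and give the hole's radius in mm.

The subtracted cylinder has r = 46 mm.

A is an open box. The open box has a circular hole through its front wall. The hole's radius is 46 mm.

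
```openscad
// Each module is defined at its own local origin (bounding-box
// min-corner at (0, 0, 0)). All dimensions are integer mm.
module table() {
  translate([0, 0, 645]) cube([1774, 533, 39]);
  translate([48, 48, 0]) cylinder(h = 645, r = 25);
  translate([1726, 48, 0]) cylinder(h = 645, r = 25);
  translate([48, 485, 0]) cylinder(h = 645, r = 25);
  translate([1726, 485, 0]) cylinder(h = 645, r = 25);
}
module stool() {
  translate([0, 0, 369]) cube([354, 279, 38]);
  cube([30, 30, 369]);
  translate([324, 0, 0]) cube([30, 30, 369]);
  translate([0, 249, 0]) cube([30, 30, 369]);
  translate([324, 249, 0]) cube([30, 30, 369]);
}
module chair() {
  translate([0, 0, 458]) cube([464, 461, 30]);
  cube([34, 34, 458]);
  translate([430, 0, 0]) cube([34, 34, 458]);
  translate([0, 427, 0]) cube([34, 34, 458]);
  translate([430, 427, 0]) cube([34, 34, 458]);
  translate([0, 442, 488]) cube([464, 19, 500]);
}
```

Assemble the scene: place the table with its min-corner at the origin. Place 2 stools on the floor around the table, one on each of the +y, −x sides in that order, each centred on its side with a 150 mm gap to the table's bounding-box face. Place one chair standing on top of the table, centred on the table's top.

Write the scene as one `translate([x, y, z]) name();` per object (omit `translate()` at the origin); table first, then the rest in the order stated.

table();
translate([710, 683, 0]) stool();
translate([-504, 127, 0]) stool();
translate([655, 36, 684]) chair();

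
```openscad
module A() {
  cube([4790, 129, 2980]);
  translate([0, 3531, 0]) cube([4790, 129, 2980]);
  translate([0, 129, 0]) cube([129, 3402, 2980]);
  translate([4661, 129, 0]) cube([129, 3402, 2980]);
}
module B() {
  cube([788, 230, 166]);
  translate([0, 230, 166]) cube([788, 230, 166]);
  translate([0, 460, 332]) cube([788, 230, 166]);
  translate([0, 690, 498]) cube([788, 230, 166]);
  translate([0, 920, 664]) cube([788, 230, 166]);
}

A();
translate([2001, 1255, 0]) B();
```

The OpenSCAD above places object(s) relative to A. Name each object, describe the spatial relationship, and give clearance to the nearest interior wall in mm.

A is a house frame. B is a staircase. The staircase sits inside the house frame, centred. The clearance to the nearest interior wall is 1126 mm.

Clearances: x = 1872, y = 1126; minimum 1126 mm.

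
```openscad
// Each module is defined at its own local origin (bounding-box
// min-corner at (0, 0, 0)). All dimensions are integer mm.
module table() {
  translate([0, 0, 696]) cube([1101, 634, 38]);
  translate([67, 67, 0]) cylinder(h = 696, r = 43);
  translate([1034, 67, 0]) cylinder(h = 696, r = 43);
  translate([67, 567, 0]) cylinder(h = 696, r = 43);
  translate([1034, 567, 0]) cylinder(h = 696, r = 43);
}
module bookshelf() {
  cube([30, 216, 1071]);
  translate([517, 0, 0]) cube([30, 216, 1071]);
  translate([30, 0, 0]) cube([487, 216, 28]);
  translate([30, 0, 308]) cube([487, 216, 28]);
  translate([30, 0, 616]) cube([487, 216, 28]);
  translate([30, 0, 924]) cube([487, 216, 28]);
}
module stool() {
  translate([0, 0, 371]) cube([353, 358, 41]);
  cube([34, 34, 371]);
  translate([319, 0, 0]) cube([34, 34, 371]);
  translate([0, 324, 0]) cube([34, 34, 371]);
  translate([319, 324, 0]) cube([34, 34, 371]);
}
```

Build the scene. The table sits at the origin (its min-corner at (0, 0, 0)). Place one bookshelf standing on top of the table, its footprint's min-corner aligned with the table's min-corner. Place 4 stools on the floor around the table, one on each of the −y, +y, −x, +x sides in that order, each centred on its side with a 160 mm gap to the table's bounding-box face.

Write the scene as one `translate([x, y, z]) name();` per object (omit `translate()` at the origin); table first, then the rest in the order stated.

table();
translate([0, 0, 734]) bookshelf();
translate([374, -518, 0]) stool();
translate([374, 794, 0]) stool();
translate([-513, 138, 0]) stool();
translate([1261, 138, 0]) stool();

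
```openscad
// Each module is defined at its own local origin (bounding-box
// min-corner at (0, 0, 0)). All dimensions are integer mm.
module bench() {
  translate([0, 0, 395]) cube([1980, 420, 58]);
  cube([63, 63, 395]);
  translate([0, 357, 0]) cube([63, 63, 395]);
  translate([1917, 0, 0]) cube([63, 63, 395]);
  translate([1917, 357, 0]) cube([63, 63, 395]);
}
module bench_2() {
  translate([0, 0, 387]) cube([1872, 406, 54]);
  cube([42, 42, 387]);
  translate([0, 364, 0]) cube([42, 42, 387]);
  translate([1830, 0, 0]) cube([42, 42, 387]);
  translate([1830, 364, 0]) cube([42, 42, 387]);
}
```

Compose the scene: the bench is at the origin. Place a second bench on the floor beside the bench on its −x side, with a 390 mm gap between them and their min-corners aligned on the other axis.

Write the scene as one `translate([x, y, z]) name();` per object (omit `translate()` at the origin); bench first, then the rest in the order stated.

bench();
translate([-2262, 0, 0]) bench_2();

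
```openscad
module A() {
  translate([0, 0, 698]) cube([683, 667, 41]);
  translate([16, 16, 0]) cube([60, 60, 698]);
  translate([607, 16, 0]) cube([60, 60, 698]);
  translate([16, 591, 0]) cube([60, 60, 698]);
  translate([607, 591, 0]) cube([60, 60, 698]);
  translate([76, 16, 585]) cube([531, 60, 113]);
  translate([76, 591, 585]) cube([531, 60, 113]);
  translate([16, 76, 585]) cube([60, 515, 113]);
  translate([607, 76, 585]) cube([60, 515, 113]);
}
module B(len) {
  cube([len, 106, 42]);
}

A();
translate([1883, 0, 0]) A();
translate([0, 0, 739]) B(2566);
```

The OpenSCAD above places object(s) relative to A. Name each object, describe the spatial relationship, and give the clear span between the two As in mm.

A is a table. B is a beam. A beam spans the tops of two tables. The clear span between the two tables is 1200 mm.

Second table starts at x = 1883; first ends at x = 683; clear span = 1883 − 683 = 1200 mm.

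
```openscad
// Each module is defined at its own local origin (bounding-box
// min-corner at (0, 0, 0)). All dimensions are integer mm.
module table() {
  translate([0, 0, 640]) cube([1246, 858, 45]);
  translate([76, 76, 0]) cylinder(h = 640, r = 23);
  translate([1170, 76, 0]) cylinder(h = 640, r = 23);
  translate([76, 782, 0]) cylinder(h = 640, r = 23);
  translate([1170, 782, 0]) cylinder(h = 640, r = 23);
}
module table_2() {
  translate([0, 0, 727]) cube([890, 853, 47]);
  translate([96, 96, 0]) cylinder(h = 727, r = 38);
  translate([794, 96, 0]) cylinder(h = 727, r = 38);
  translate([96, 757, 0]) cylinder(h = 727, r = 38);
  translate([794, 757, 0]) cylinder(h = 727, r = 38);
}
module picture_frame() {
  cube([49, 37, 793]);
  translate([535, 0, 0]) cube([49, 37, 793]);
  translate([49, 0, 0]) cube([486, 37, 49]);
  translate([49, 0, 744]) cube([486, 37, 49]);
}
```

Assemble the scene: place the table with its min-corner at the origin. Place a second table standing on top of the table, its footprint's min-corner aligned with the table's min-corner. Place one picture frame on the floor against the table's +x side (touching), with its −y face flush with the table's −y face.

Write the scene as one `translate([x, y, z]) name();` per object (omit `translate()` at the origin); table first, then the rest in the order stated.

table();
translate([0, 0, 685]) table_2();
translate([1246, 0, 0]) picture_frame();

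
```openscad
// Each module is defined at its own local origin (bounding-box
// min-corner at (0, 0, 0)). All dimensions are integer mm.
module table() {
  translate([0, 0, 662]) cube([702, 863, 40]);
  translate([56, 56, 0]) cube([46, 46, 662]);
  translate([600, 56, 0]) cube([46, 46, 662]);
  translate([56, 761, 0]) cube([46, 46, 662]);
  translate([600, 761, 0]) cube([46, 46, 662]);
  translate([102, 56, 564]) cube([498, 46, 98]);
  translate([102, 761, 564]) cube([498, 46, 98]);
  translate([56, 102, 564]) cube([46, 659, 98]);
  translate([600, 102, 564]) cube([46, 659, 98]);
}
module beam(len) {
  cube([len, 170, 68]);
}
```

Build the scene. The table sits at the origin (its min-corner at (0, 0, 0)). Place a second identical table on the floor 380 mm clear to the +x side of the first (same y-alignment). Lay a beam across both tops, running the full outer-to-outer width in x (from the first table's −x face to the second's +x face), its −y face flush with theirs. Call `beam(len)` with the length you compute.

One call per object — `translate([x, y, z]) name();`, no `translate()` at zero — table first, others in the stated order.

table();
translate([1082, 0, 0]) table();
translate([0, 0, 702]) beam(1784);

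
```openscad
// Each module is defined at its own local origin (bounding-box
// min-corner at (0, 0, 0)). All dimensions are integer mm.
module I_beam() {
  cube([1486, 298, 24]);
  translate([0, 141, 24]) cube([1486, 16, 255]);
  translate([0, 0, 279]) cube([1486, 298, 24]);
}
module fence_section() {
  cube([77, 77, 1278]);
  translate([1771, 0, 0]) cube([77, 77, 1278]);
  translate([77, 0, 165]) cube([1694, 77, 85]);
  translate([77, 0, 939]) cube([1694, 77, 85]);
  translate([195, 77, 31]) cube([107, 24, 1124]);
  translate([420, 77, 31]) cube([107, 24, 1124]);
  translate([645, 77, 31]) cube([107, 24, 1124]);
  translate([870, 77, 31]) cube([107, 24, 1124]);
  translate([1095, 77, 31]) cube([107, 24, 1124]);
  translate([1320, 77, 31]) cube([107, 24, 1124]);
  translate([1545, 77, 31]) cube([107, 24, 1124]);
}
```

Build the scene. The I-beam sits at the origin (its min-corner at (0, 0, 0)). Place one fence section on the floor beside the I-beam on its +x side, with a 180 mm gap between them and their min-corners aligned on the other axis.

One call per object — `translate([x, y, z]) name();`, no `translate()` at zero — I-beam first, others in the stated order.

I_beam();
translate([1666, 0, 0]) fence_section();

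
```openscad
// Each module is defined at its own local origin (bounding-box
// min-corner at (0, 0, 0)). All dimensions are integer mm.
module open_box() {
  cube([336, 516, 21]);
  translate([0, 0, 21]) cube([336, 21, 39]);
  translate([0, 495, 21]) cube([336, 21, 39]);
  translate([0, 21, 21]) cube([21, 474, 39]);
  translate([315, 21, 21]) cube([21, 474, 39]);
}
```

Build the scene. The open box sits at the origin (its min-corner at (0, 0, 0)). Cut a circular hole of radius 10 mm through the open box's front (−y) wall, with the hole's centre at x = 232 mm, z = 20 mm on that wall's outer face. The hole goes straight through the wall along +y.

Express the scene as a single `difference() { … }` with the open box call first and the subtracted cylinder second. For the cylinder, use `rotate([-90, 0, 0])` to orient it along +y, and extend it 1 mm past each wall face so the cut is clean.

difference() {
  open_box();
  translate([232, -1, 20]) rotate([-90, 0, 0]) cylinder(h = 23, r = 10);
}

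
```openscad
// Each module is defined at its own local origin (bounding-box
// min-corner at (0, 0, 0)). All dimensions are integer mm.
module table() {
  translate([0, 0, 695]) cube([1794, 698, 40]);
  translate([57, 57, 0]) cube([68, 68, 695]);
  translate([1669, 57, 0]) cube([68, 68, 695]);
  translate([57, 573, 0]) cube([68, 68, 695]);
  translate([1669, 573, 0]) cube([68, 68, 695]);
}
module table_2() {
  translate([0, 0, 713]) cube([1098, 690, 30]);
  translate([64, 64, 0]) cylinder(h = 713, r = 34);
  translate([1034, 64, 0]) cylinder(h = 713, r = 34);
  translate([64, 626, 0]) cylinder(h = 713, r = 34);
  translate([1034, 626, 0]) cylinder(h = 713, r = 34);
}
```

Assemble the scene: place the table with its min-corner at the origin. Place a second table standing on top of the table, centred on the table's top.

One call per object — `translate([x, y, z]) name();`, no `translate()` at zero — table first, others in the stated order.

table();
translate([348, 4, 735]) table_2();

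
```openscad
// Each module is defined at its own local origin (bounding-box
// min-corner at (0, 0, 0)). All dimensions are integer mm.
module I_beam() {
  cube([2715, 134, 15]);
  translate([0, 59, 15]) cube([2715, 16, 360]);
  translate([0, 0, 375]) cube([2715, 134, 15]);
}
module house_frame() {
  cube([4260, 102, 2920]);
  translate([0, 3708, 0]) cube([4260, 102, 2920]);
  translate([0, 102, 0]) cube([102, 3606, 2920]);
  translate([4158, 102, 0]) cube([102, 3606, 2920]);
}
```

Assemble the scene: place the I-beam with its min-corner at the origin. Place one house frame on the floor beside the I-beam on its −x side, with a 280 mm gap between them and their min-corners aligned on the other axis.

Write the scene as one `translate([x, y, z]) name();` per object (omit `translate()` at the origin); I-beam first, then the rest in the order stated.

I_beam();
translate([-4540, 0, 0]) house_frame();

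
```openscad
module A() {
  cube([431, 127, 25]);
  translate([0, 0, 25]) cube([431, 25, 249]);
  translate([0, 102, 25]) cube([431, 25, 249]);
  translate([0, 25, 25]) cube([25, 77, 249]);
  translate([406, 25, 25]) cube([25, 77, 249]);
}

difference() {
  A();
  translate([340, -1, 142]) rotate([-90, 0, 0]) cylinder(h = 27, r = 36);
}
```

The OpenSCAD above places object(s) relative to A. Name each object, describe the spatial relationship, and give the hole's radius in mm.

A is an open box. The open box has a circular hole through its front wall. The hole's radius is 36 mm.

The subtracted cylinder has r = 36 mm.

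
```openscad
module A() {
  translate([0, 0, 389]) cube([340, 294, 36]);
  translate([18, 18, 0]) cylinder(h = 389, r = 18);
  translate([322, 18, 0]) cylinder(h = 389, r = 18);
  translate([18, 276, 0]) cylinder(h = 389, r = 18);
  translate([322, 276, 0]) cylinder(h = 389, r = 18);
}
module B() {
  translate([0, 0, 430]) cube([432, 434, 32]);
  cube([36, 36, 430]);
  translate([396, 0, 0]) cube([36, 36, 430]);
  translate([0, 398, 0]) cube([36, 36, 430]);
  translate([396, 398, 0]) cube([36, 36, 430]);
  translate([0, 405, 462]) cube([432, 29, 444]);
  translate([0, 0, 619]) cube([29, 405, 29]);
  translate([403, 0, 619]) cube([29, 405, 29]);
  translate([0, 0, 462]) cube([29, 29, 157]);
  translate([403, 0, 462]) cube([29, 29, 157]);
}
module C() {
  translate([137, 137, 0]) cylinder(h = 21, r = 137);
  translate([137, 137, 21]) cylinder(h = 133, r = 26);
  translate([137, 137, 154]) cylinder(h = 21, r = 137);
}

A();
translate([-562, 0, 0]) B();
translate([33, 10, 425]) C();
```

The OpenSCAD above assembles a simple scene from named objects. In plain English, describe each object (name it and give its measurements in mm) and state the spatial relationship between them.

A is a four-legged stool. The seat is 340×294 mm, 36 mm thick, top at z = 425 mm. It stands on four round legs, each 36 mm in diameter, from z = 0 to the seat underside, each leg's axis is inset half a diameter from the nearest pair of seat edges (so the leg's bounding box is flush with the corner).

B is a chair. The seat is a 432×434×32 mm slab with its top at z = 462 mm, on four 36×36 mm corner legs (flush with the seat edges, standing on z = 0). A flat backrest 29 mm thick, 444 mm tall, spans the full seat width and rises from the seat top along its +y edge, rear face flush with the rear of the seat. Two armrests of 29×29 mm section run along each side from the seat's front edge to the front of the backrest, top faces 186 mm above the seat top and outer faces flush with the seat's x-edges; a 29×29 mm post under the front of each armrest stands on the seat at the front corner.

C is a spool: two coaxial disc flanges of radius 137 mm and thickness 21 mm, joined by a core cylinder of radius 26 mm and height 133 mm. The lower flange rests on z = 0 and the three cylinders share a vertical axis.

The chair is on the floor beside the stool on its −x side. The spool is on top of the stool, centred.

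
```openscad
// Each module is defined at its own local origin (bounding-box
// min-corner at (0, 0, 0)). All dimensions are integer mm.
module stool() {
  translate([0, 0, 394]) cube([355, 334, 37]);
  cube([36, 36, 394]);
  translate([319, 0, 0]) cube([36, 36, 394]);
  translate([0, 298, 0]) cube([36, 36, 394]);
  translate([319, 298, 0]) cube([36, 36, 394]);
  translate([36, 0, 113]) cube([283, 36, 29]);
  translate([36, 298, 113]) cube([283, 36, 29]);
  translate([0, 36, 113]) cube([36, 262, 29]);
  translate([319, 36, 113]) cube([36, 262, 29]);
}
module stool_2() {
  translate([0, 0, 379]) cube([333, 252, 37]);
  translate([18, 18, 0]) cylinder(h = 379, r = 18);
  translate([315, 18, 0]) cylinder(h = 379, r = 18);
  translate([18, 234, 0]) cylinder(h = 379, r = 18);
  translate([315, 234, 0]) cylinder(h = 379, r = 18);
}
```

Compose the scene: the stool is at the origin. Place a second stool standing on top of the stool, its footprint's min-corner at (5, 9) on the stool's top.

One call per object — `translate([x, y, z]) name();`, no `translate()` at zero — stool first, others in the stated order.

stool();
translate([5, 9, 431]) stool_2();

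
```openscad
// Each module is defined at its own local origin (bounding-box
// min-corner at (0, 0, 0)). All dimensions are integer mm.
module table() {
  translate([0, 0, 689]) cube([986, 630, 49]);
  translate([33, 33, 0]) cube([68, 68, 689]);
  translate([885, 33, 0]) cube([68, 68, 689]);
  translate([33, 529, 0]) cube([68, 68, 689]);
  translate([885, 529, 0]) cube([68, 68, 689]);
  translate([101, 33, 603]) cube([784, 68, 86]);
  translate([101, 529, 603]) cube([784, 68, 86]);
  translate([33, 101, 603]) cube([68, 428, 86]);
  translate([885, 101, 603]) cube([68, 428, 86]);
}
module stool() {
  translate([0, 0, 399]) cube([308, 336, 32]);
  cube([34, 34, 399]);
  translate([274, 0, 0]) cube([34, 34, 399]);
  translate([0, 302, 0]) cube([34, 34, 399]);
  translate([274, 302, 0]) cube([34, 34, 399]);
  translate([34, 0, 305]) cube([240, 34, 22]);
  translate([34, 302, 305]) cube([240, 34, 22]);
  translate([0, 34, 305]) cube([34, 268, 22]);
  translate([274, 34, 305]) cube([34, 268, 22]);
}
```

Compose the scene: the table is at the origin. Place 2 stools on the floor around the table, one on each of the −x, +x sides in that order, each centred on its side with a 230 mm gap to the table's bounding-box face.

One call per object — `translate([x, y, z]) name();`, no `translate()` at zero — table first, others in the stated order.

table();
translate([-538, 147, 0]) stool();
translate([1216, 147, 0]) stool();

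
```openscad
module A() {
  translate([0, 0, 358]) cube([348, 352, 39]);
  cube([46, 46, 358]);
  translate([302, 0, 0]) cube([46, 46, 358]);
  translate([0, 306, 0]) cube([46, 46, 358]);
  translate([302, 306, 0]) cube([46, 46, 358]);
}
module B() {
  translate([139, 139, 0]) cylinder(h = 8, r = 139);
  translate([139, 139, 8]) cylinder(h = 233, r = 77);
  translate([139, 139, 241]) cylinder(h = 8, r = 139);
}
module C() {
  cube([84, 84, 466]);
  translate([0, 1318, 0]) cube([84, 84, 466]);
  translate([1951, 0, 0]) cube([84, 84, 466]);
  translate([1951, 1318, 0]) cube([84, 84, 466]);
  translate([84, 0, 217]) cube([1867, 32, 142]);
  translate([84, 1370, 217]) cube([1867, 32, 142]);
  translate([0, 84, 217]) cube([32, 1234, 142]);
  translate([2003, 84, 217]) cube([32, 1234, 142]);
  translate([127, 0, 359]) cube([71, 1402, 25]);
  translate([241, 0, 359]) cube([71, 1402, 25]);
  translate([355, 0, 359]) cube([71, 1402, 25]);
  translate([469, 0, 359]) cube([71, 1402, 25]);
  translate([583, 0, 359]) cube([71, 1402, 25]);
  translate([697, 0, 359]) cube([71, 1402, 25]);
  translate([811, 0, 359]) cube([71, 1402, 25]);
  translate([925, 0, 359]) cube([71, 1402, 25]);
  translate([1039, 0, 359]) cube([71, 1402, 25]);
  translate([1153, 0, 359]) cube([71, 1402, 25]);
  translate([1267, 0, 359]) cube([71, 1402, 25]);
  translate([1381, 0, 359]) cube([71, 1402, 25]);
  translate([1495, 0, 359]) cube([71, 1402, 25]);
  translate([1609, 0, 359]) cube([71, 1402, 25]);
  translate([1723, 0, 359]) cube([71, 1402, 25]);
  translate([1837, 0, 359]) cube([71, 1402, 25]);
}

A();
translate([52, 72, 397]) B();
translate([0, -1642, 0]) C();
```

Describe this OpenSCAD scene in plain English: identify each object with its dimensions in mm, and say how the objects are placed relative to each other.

A is a simple wooden stool: a rectangular seat 348 mm (x) by 352 mm (y), 39 mm thick, top face at z = 397 mm, on four square legs, each 46×46 mm in cross-section. The legs rest on z = 0, each flush with a corner of the seat.

B is a spool: two coaxial disc flanges of radius 139 mm and thickness 8 mm, joined by a core cylinder of radius 77 mm and height 233 mm. The lower flange rests on z = 0 and the three cylinders share a vertical axis.

C is a bed frame 2035 mm long (x) by 1402 mm wide (y). Four 84×84 mm corner posts, 466 mm tall, at the corners of the footprint. Four rails of 32 mm thickness and 142 mm height run between adjacent posts with their undersides at z = 217 mm, their outer faces flush with the outside of the frame (the two x-running rails run between the posts' inner faces; the two y-running rails run between the posts' inner faces). 16 slats, each 71 mm wide (x) and 25 mm thick, lie across the top of the two x-running rails, running the full 1402 mm width of the frame in y; the slats are evenly spaced along x between the inner faces of the end posts with equal gaps (rounded down to the nearest mm) at the −x end and between each pair — any rounding remainder accumulates at the +x end.

The spool is on top of the stool. The bed frame is on the floor beside the stool on its −y side.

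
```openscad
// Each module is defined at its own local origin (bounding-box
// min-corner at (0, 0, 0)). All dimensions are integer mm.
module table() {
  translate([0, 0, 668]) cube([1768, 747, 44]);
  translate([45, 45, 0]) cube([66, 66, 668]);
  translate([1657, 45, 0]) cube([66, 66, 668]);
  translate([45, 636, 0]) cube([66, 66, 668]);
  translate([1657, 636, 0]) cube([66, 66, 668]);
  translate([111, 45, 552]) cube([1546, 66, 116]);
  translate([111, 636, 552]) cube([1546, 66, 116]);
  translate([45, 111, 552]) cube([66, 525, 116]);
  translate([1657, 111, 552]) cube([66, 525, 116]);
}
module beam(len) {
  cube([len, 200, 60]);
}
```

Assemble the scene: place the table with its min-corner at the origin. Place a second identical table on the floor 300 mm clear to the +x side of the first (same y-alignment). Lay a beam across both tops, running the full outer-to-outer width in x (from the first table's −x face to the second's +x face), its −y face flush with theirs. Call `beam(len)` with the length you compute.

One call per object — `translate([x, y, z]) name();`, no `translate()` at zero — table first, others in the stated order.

table();
translate([2068, 0, 0]) table();
translate([0, 0, 712]) beam(3836);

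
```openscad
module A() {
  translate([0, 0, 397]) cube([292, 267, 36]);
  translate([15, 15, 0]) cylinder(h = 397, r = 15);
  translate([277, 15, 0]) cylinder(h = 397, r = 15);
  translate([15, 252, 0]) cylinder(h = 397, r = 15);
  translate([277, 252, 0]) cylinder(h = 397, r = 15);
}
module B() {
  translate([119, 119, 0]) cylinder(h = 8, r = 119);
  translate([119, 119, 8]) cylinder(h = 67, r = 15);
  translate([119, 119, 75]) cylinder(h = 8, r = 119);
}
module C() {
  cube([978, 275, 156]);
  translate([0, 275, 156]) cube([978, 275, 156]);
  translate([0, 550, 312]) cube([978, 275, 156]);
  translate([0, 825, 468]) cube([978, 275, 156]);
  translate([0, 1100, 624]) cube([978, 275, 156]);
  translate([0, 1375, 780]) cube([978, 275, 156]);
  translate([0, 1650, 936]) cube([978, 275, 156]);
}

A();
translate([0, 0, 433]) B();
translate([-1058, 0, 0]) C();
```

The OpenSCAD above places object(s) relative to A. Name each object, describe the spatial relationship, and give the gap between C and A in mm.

The staircase's nearest face is 80 mm from the stool's −x face.

A is a stool. B is a spool. C is a staircase. The spool is on top of the stool. The staircase is on the floor beside the stool on its −x side. The gap between the staircase and the stool is 80 mm.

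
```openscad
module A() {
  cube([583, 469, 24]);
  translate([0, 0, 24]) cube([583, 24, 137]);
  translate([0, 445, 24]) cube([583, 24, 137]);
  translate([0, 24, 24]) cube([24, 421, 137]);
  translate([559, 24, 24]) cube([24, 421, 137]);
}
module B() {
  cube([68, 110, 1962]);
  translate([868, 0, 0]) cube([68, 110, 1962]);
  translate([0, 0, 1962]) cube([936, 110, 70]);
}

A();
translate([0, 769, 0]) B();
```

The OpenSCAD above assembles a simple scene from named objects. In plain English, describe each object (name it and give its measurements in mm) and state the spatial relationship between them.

A is an open-topped rectangular box: outside dimensions 583×469×161 mm, with a uniform wall and base thickness of 24 mm. The base is a full 583×469 slab on the floor; four walls sit on top of the base. The front and back walls (the −y and +y sides) span the full width; the two side walls fit between them.

B is a rectangular door frame: two vertical jambs of 68×110 mm section, 1962 mm tall, with a clear opening 800 mm wide between their inner faces. A header 70 mm tall and 110 mm deep lies on top of the jambs and spans the full outside width.

The door frame is on the floor beside the open box on its +y side.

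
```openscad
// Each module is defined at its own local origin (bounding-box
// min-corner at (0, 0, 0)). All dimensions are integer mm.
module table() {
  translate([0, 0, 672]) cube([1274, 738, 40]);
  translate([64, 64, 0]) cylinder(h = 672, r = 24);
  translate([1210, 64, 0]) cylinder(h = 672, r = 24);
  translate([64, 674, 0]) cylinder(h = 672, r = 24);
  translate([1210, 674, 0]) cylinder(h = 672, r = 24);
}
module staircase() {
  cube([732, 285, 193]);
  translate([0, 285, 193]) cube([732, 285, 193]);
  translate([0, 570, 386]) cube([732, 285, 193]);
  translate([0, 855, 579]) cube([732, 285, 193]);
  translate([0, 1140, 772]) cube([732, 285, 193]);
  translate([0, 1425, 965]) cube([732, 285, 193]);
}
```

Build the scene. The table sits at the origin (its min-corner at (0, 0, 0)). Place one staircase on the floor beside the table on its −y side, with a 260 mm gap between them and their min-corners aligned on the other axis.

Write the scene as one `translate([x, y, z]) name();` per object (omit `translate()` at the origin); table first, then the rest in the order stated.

table();
translate([0, -1970, 0]) staircase();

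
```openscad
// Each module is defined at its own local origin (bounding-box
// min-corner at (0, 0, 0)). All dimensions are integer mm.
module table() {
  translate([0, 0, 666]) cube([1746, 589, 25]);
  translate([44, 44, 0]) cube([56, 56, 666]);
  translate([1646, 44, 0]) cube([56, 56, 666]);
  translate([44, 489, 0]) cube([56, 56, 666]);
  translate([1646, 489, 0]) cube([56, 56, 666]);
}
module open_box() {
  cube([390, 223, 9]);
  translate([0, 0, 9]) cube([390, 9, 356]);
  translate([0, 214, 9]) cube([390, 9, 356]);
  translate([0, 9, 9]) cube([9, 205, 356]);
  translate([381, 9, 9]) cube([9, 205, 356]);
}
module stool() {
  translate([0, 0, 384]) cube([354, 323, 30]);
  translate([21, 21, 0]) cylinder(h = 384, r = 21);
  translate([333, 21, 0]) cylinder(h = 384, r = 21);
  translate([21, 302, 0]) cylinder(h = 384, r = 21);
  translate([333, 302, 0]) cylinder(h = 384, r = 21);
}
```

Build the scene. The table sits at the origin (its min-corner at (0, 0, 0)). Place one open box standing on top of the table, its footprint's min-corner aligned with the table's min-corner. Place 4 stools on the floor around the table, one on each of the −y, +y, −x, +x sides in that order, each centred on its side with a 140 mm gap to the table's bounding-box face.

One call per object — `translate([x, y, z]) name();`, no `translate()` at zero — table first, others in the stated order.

table();
translate([0, 0, 691]) open_box();
translate([696, -463, 0]) stool();
translate([696, 729, 0]) stool();
translate([-494, 133, 0]) stool();
translate([1886, 133, 0]) stool();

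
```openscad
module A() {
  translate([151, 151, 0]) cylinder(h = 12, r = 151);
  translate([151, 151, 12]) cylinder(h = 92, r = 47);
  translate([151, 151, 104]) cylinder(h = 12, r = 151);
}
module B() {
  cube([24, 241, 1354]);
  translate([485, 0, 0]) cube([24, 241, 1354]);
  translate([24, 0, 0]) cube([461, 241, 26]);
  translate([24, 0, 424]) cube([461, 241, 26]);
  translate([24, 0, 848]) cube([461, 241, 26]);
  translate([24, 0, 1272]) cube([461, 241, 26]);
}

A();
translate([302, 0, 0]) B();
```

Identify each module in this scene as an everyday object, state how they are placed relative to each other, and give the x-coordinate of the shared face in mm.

A is a spool. B is a bookshelf. The bookshelf is against the spool's +x side, with their −y faces flush. The x-coordinate of the shared face is 302 mm.

The spool's +x face and the bookshelf's −x face are both at x = 302 mm.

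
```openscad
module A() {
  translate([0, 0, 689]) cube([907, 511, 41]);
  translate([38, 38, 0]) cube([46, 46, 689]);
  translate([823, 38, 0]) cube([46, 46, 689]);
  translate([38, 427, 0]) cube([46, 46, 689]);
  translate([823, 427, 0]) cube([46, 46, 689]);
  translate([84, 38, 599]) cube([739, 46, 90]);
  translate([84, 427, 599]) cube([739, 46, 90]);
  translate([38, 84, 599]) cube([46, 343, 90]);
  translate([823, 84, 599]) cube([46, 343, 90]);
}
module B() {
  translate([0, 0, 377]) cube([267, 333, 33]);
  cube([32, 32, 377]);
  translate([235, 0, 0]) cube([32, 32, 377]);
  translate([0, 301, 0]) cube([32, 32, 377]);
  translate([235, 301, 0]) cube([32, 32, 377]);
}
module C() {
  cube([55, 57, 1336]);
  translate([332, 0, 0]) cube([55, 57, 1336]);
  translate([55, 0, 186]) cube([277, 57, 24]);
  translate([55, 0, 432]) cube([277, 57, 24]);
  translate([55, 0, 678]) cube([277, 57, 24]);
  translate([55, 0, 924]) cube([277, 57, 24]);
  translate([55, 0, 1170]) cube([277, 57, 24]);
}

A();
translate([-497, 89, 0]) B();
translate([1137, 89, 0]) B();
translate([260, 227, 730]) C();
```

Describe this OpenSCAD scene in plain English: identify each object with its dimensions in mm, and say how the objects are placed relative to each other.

A is a rectangular dining table. The top is 907×511×41 mm with its upper surface at z = 730 mm. It stands on four 46×46 mm square legs, each inset 38 mm from the nearest pair of top edges, running from the floor to the underside of the top. Four apron rails, 46 mm thick and 90 mm tall, run between adjacent legs with their top edges flush with the underside of the top and their outer faces flush with the legs' outer faces.

B is a four-legged stool. The seat is 267×333 mm, 33 mm thick, top at z = 410 mm. It stands on four square legs, each 32×32 mm in cross-section, from z = 0 to the seat underside, each flush with a corner of the seat.

C is a straight ladder. Two 55×57 mm vertical rails, 1336 mm tall, stand 387 mm apart (outside-to-outside) with their front faces coplanar on the −y side. 5 rungs, each 57 mm deep and 24 mm tall, span between the inner faces of the rails, front faces flush with the rails. The lowest rung's underside is at z = 186 mm and rungs are spaced 246 mm apart (underside to underside).

Two stools sit around the table at the −x, +x sides. The ladder is on top of the table, centred.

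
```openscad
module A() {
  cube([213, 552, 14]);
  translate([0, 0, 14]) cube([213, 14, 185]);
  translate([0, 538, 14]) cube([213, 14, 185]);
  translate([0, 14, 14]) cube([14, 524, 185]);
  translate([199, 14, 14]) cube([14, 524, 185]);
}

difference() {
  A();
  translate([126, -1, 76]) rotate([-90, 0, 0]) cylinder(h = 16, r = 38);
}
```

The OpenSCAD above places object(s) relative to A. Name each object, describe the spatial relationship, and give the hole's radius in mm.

A is an open box. The open box has a circular hole through its front wall. The hole's radius is 38 mm.

The subtracted cylinder has r = 38 mm.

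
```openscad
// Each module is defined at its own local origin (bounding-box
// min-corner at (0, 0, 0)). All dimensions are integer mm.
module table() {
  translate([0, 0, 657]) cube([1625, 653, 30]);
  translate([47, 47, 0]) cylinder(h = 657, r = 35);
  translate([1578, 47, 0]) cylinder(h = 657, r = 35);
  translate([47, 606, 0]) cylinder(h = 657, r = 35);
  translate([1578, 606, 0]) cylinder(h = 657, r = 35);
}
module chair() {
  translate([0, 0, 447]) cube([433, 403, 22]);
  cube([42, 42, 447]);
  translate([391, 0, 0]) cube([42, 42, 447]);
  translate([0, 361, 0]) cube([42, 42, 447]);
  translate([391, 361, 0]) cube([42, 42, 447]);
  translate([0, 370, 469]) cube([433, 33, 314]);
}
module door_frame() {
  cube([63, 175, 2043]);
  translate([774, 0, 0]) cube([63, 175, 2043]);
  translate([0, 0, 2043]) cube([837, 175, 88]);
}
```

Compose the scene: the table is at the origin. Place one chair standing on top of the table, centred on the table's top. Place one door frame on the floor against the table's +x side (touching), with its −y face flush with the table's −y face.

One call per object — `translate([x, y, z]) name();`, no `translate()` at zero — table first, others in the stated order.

table();
translate([596, 125, 687]) chair();
translate([1625, 0, 0]) door_frame();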